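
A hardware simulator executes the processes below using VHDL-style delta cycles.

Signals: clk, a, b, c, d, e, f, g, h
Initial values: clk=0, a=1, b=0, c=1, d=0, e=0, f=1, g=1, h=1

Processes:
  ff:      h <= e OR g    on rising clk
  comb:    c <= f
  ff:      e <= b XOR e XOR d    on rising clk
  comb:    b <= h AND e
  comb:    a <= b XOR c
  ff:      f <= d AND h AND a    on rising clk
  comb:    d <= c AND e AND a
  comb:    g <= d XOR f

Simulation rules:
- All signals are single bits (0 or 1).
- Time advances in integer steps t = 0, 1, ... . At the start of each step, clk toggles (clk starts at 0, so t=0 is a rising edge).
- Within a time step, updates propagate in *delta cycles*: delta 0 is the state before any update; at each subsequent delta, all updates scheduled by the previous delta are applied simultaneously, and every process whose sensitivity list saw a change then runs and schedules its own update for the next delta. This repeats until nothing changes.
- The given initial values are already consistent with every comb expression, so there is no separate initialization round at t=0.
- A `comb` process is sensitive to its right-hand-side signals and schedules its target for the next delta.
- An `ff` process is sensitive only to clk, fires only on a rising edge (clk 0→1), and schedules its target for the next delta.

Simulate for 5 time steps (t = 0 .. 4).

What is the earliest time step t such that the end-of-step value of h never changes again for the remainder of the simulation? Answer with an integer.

t0.Δ0 h=1 e=0 d=0 b=0 c=1 clk=0 g=1 f=1 a=1
t0.Δ1 h=1 e=0 d=0 b=0 c=1 clk=1 g=1 f=1 a=1
t0.Δ2 h=1 e=0 d=0 b=0 c=1 clk=1 g=1 f=0 a=1
t0.Δ3 h=1 e=0 d=0 b=0 c=0 clk=1 g=0 f=0 a=1
t0.Δ4 h=1 e=0 d=0 b=0 c=0 clk=1 g=0 f=0 a=0
t1.Δ0 h=1 e=0 d=0 b=0 c=0 clk=1 g=0 f=0 a=0
t1.Δ1 h=1 e=0 d=0 b=0 c=0 clk=0 g=0 f=0 a=0
t2.Δ0 h=1 e=0 d=0 b=0 c=0 clk=0 g=0 f=0 a=0
t2.Δ1 h=1 e=0 d=0 b=0 c=0 clk=1 g=0 f=0 a=0
t2.Δ2 h=0 e=0 d=0 b=0 c=0 clk=1 g=0 f=0 a=0
t3.Δ0 h=0 e=0 d=0 b=0 c=0 clk=1 g=0 f=0 a=0
t3.Δ1 h=0 e=0 d=0 b=0 c=0 clk=0 g=0 f=0 a=0
t4.Δ0 h=0 e=0 d=0 b=0 c=0 clk=0 g=0 f=0 a=0
t4.Δ1 h=0 e=0 d=0 b=0 c=0 clk=1 g=0 f=0 a=0

2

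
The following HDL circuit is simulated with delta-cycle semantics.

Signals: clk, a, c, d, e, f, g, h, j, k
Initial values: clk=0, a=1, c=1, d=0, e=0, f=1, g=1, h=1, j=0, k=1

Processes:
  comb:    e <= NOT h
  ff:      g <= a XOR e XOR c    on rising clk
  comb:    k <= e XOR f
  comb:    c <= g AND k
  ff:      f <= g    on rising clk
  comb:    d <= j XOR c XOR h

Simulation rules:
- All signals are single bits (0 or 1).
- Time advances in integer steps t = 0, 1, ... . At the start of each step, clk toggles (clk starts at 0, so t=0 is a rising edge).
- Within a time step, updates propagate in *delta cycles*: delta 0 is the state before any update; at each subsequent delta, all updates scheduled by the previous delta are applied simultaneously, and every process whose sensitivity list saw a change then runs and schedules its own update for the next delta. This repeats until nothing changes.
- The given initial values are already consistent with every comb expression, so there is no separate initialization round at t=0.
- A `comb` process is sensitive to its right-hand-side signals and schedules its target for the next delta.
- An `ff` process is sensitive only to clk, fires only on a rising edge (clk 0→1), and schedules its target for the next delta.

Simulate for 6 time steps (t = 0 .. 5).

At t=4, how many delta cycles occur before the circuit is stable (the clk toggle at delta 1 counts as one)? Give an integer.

5

t=0 Δ0: a=1 f=1 e=0 j=0 clk=0 c=1 d=0 h=1 k=1 g=1
  Δ1: clk:0→1
  Δ2: g:1→0
  Δ3: c:1→0
  Δ4: d:0→1
  (4Δ to stable)
t=1 Δ0: a=1 f=1 e=0 j=0 clk=1 c=0 d=1 h=1 k=1 g=0
  Δ1: clk:1→0
  (1Δ to stable)
t=2 Δ0: a=1 f=1 e=0 j=0 clk=0 c=0 d=1 h=1 k=1 g=0
  Δ1: clk:0→1
  Δ2: f:1→0, g:0→1
  Δ3: c:0→1, k:1→0
  Δ4: c:1→0, d:1→0
  Δ5: d:0→1
  (5Δ to stable)
t=3 Δ0: a=1 f=0 e=0 j=0 clk=1 c=0 d=1 h=1 k=0 g=1
  Δ1: clk:1→0
  (1Δ to stable)
t=4 Δ0: a=1 f=0 e=0 j=0 clk=0 c=0 d=1 h=1 k=0 g=1
  Δ1: clk:0→1
  Δ2: f:0→1
  Δ3: k:0→1
  Δ4: c:0→1
  Δ5: d:1→0
  (5Δ to stable)
t=5 Δ0: a=1 f=1 e=0 j=0 clk=1 c=1 d=0 h=1 k=1 g=1
  Δ1: clk:1→0
  (1Δ to stable)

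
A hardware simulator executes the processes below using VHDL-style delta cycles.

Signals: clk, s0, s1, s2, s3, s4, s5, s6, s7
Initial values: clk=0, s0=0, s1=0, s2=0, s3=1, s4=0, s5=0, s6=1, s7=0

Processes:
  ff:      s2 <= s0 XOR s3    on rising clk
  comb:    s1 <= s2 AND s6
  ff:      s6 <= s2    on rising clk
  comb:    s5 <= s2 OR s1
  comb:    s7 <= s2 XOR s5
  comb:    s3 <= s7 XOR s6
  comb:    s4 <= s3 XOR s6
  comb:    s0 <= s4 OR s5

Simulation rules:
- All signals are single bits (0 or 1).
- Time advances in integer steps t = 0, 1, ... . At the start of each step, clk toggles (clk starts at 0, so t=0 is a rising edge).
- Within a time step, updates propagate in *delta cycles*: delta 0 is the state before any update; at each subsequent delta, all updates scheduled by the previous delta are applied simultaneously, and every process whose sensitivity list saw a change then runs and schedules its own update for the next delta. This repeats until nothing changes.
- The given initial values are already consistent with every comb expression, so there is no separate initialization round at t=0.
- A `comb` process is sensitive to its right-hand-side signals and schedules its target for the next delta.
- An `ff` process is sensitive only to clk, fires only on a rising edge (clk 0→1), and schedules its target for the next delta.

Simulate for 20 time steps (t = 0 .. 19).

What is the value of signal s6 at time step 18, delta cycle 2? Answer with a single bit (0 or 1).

[bits: s2,s3,s4,s0,s6,clk,s7,s1,s5]
t=0: Δ0=010010000 Δ1=010011000 Δ2=110001000 Δ3=101001101 Δ4=110101001 Δ5=101101001 Δ6=100101001 | 6Δ
t=1: Δ0=100101001 Δ1=100100001 | 1Δ
t=2: Δ0=100100001 Δ1=100101001 Δ2=100111001 Δ3=111111011 Δ4=110111011 | 4Δ
t=3: Δ0=110111011 Δ1=110110011 | 1Δ
t=4: Δ0=110110011 Δ1=110111011 Δ2=010111011 Δ3=010111101 Δ4=000111100 Δ5=001011000 Δ6=011111000 Δ7=010111000 Δ8=010011000 | 8Δ
t=5: Δ0=010011000 Δ1=010010000 | 1Δ
t=6: Δ0=010010000 Δ1=010011000 Δ2=110001000 Δ3=101001101 Δ4=110101001 Δ5=101101001 Δ6=100101001 | 6Δ
t=7: Δ0=100101001 Δ1=100100001 | 1Δ
t=8: Δ0=100100001 Δ1=100101001 Δ2=100111001 Δ3=111111011 Δ4=110111011 | 4Δ
t=9: Δ0=110111011 Δ1=110110011 | 1Δ
t=10: Δ0=110110011 Δ1=110111011 Δ2=010111011 Δ3=010111101 Δ4=000111100 Δ5=001011000 Δ6=011111000 Δ7=010111000 Δ8=010011000 | 8Δ
t=11: Δ0=010011000 Δ1=010010000 | 1Δ
t=12: Δ0=010010000 Δ1=010011000 Δ2=110001000 Δ3=101001101 Δ4=110101001 Δ5=101101001 Δ6=100101001 | 6Δ
t=13: Δ0=100101001 Δ1=100100001 | 1Δ
t=14: Δ0=100100001 Δ1=100101001 Δ2=100111001 Δ3=111111011 Δ4=110111011 | 4Δ
t=15: Δ0=110111011 Δ1=110110011 | 1Δ
t=16: Δ0=110110011 Δ1=110111011 Δ2=010111011 Δ3=010111101 Δ4=000111100 Δ5=001011000 Δ6=011111000 Δ7=010111000 Δ8=010011000 | 8Δ
t=17: Δ0=010011000 Δ1=010010000 | 1Δ
t=18: Δ0=010010000 Δ1=010011000 Δ2=110001000 Δ3=101001101 Δ4=110101001 Δ5=101101001 Δ6=100101001 | 6Δ
t=19: Δ0=100101001 Δ1=100100001 | 1Δ

0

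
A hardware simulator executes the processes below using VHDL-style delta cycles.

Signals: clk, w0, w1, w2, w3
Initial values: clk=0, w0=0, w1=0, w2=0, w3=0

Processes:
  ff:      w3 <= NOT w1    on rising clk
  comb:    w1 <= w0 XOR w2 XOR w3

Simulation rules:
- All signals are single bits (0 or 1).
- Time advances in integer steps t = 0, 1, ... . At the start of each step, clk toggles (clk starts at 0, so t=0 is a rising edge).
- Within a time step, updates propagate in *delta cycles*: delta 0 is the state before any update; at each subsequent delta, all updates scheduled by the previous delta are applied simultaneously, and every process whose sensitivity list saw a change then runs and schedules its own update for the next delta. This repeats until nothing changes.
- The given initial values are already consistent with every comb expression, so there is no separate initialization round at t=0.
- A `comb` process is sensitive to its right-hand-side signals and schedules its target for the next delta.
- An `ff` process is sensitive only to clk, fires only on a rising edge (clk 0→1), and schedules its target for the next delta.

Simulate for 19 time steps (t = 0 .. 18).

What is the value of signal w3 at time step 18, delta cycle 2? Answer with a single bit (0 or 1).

0

t=0 Δ0: clk=0 w0=0 w2=0 w1=0 w3=0
  Δ1: clk:0→1
  Δ2: w3:0→1
  Δ3: w1:0→1
  (3Δ to stable)
t=1 Δ0: clk=1 w0=0 w2=0 w1=1 w3=1
  Δ1: clk:1→0
  (1Δ to stable)
t=2 Δ0: clk=0 w0=0 w2=0 w1=1 w3=1
  Δ1: clk:0→1
  Δ2: w3:1→0
  Δ3: w1:1→0
  (3Δ to stable)
t=3 Δ0: clk=1 w0=0 w2=0 w1=0 w3=0
  Δ1: clk:1→0
  (1Δ to stable)
t=4 Δ0: clk=0 w0=0 w2=0 w1=0 w3=0
  Δ1: clk:0→1
  Δ2: w3:0→1
  Δ3: w1:0→1
  (3Δ to stable)
t=5 Δ0: clk=1 w0=0 w2=0 w1=1 w3=1
  Δ1: clk:1→0
  (1Δ to stable)
t=6 Δ0: clk=0 w0=0 w2=0 w1=1 w3=1
  Δ1: clk:0→1
  Δ2: w3:1→0
  Δ3: w1:1→0
  (3Δ to stable)
t=7 Δ0: clk=1 w0=0 w2=0 w1=0 w3=0
  Δ1: clk:1→0
  (1Δ to stable)
t=8 Δ0: clk=0 w0=0 w2=0 w1=0 w3=0
  Δ1: clk:0→1
  Δ2: w3:0→1
  Δ3: w1:0→1
  (3Δ to stable)
t=9 Δ0: clk=1 w0=0 w2=0 w1=1 w3=1
  Δ1: clk:1→0
  (1Δ to stable)
t=10 Δ0: clk=0 w0=0 w2=0 w1=1 w3=1
  Δ1: clk:0→1
  Δ2: w3:1→0
  Δ3: w1:1→0
  (3Δ to stable)
t=11 Δ0: clk=1 w0=0 w2=0 w1=0 w3=0
  Δ1: clk:1→0
  (1Δ to stable)
t=12 Δ0: clk=0 w0=0 w2=0 w1=0 w3=0
  Δ1: clk:0→1
  Δ2: w3:0→1
  Δ3: w1:0→1
  (3Δ to stable)
t=13 Δ0: clk=1 w0=0 w2=0 w1=1 w3=1
  Δ1: clk:1→0
  (1Δ to stable)
t=14 Δ0: clk=0 w0=0 w2=0 w1=1 w3=1
  Δ1: clk:0→1
  Δ2: w3:1→0
  Δ3: w1:1→0
  (3Δ to stable)
t=15 Δ0: clk=1 w0=0 w2=0 w1=0 w3=0
  Δ1: clk:1→0
  (1Δ to stable)
t=16 Δ0: clk=0 w0=0 w2=0 w1=0 w3=0
  Δ1: clk:0→1
  Δ2: w3:0→1
  Δ3: w1:0→1
  (3Δ to stable)
t=17 Δ0: clk=1 w0=0 w2=0 w1=1 w3=1
  Δ1: clk:1→0
  (1Δ to stable)
t=18 Δ0: clk=0 w0=0 w2=0 w1=1 w3=1
  Δ1: clk:0→1
  Δ2: w3:1→0
  Δ3: w1:1→0
  (3Δ to stable)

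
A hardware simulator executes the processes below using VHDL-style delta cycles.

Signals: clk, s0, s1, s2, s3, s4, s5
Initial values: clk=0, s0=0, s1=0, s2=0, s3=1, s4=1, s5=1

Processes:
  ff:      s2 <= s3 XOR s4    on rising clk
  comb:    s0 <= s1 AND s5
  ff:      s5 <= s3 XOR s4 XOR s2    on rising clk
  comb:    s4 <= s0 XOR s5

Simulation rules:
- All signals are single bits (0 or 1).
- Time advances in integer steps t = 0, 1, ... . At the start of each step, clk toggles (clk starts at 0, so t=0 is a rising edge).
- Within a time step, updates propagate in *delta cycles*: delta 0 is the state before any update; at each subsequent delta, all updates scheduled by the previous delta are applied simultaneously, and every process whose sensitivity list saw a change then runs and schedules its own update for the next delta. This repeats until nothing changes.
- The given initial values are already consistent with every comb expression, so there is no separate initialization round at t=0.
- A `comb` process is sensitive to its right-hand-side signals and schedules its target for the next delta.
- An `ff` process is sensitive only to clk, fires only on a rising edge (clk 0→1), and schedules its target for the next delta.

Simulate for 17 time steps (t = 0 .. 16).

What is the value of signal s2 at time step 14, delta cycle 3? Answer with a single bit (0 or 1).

[bits: s4,s3,s0,s1,s2,s5,clk]
t=0: Δ0=1100010 Δ1=1100011 Δ2=1100001 Δ3=0100001 | 3Δ
t=1: Δ0=0100001 Δ1=0100000 | 1Δ
t=2: Δ0=0100000 Δ1=0100001 Δ2=0100111 Δ3=1100111 | 3Δ
t=3: Δ0=1100111 Δ1=1100110 | 1Δ
t=4: Δ0=1100110 Δ1=1100111 Δ2=1100011 | 2Δ
t=5: Δ0=1100011 Δ1=1100010 | 1Δ
t=6: Δ0=1100010 Δ1=1100011 Δ2=1100001 Δ3=0100001 | 3Δ
t=7: Δ0=0100001 Δ1=0100000 | 1Δ
t=8: Δ0=0100000 Δ1=0100001 Δ2=0100111 Δ3=1100111 | 3Δ
t=9: Δ0=1100111 Δ1=1100110 | 1Δ
t=10: Δ0=1100110 Δ1=1100111 Δ2=1100011 | 2Δ
t=11: Δ0=1100011 Δ1=1100010 | 1Δ
t=12: Δ0=1100010 Δ1=1100011 Δ2=1100001 Δ3=0100001 | 3Δ
t=13: Δ0=0100001 Δ1=0100000 | 1Δ
t=14: Δ0=0100000 Δ1=0100001 Δ2=0100111 Δ3=1100111 | 3Δ
t=15: Δ0=1100111 Δ1=1100110 | 1Δ
t=16: Δ0=1100110 Δ1=1100111 Δ2=1100011 | 2Δ

1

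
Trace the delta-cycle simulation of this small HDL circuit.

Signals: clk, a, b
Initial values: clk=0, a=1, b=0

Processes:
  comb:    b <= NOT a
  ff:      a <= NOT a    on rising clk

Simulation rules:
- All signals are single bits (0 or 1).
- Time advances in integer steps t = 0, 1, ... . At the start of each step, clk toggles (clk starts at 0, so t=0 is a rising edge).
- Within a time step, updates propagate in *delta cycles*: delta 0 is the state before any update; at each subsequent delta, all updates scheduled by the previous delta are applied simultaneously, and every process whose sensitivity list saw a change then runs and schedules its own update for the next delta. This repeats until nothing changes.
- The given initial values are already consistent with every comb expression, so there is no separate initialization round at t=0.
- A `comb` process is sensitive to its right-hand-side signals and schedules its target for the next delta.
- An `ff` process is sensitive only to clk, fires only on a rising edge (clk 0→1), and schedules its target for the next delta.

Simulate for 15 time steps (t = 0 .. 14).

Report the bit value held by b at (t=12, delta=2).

[bits: clk,a,b]
t=0: Δ0=010 Δ1=110 Δ2=100 Δ3=101 | 3Δ
t=1: Δ0=101 Δ1=001 | 1Δ
t=2: Δ0=001 Δ1=101 Δ2=111 Δ3=110 | 3Δ
t=3: Δ0=110 Δ1=010 | 1Δ
t=4: Δ0=010 Δ1=110 Δ2=100 Δ3=101 | 3Δ
t=5: Δ0=101 Δ1=001 | 1Δ
t=6: Δ0=001 Δ1=101 Δ2=111 Δ3=110 | 3Δ
t=7: Δ0=110 Δ1=010 | 1Δ
t=8: Δ0=010 Δ1=110 Δ2=100 Δ3=101 | 3Δ
t=9: Δ0=101 Δ1=001 | 1Δ
t=10: Δ0=001 Δ1=101 Δ2=111 Δ3=110 | 3Δ
t=11: Δ0=110 Δ1=010 | 1Δ
t=12: Δ0=010 Δ1=110 Δ2=100 Δ3=101 | 3Δ
t=13: Δ0=101 Δ1=001 | 1Δ
t=14: Δ0=001 Δ1=101 Δ2=111 Δ3=110 | 3Δ

0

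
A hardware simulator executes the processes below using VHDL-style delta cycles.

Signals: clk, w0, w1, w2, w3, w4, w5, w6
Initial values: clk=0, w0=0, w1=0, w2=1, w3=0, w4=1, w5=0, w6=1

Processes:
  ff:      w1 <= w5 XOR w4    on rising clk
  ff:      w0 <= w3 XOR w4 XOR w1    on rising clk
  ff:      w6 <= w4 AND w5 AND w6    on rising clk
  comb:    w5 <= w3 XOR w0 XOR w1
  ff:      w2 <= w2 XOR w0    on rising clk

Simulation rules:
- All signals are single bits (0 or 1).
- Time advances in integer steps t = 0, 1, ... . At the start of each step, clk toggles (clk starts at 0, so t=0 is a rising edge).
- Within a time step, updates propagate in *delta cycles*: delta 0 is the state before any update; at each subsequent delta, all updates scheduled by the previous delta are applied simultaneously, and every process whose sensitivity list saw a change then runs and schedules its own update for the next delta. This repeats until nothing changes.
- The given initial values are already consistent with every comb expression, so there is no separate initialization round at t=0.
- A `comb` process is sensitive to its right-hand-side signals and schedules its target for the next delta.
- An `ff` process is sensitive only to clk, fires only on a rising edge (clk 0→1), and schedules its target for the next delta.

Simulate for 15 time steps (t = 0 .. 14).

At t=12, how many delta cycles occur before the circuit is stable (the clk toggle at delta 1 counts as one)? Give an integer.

2

[bits: clk,w5,w2,w0,w4,w1,w3,w6]
t=0: Δ0=00101001 Δ1=10101001 Δ2=10111100 | 2Δ
t=1: Δ0=10111100 Δ1=00111100 | 1Δ
t=2: Δ0=00111100 Δ1=10111100 Δ2=10001100 Δ3=11001100 | 3Δ
t=3: Δ0=11001100 Δ1=01001100 | 1Δ
t=4: Δ0=01001100 Δ1=11001100 Δ2=11001000 Δ3=10001000 | 3Δ
t=5: Δ0=10001000 Δ1=00001000 | 1Δ
t=6: Δ0=00001000 Δ1=10001000 Δ2=10011100 | 2Δ
t=7: Δ0=10011100 Δ1=00011100 | 1Δ
t=8: Δ0=00011100 Δ1=10011100 Δ2=10101100 Δ3=11101100 | 3Δ
t=9: Δ0=11101100 Δ1=01101100 | 1Δ
t=10: Δ0=01101100 Δ1=11101100 Δ2=11101000 Δ3=10101000 | 3Δ
t=11: Δ0=10101000 Δ1=00101000 | 1Δ
t=12: Δ0=00101000 Δ1=10101000 Δ2=10111100 | 2Δ
t=13: Δ0=10111100 Δ1=00111100 | 1Δ
t=14: Δ0=00111100 Δ1=10111100 Δ2=10001100 Δ3=11001100 | 3Δ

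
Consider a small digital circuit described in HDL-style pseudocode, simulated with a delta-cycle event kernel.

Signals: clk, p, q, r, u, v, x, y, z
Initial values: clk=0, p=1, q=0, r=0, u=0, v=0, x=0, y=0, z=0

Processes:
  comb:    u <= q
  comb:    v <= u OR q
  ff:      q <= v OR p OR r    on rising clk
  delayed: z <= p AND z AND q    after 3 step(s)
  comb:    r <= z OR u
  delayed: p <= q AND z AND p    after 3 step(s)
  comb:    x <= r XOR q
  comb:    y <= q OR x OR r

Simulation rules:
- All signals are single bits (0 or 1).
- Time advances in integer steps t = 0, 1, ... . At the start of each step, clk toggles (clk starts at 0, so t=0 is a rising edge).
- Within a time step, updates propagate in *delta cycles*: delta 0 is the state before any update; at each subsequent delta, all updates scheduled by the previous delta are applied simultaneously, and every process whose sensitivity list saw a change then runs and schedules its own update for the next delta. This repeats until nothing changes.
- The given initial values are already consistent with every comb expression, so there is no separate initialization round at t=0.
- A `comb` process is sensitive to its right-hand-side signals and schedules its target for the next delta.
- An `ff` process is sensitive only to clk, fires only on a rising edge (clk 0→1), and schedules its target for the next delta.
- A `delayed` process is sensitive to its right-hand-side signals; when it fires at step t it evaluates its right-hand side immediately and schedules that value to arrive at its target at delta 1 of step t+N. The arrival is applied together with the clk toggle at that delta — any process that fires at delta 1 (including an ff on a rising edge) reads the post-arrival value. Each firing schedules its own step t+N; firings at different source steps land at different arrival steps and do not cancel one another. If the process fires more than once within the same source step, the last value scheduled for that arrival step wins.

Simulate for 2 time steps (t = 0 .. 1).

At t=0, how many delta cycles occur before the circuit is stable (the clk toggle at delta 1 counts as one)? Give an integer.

[bits: r,y,x,v,q,p,clk,z,u]
t=0: Δ0=000001000 Δ1=000001100 Δ2=000011100 Δ3=011111101 Δ4=111111101 Δ5=110111101 | 5Δ
t=1: Δ0=110111101 Δ1=110111001 | 1Δ

5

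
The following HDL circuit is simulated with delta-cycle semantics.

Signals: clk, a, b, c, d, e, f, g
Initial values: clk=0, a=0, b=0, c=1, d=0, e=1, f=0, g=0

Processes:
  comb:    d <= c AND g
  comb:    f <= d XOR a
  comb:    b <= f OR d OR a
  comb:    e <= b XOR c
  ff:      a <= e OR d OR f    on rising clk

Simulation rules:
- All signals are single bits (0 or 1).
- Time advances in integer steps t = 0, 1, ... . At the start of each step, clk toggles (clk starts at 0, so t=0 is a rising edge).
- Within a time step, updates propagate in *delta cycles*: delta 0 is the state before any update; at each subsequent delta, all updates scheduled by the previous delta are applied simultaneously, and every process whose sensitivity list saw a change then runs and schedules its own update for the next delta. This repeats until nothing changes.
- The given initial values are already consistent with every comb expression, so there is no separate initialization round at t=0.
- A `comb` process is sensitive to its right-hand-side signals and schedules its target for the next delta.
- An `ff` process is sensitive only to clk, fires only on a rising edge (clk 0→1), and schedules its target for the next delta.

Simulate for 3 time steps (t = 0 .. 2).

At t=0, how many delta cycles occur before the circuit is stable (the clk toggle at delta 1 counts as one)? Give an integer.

4

t=0 Δ0: a=0 e=1 clk=0 g=0 f=0 d=0 b=0 c=1
  Δ1: clk:0→1
  Δ2: a:0→1
  Δ3: f:0→1, b:0→1
  Δ4: e:1→0
  (4Δ to stable)
t=1 Δ0: a=1 e=0 clk=1 g=0 f=1 d=0 b=1 c=1
  Δ1: clk:1→0
  (1Δ to stable)
t=2 Δ0: a=1 e=0 clk=0 g=0 f=1 d=0 b=1 c=1
  Δ1: clk:0→1
  (1Δ to stable)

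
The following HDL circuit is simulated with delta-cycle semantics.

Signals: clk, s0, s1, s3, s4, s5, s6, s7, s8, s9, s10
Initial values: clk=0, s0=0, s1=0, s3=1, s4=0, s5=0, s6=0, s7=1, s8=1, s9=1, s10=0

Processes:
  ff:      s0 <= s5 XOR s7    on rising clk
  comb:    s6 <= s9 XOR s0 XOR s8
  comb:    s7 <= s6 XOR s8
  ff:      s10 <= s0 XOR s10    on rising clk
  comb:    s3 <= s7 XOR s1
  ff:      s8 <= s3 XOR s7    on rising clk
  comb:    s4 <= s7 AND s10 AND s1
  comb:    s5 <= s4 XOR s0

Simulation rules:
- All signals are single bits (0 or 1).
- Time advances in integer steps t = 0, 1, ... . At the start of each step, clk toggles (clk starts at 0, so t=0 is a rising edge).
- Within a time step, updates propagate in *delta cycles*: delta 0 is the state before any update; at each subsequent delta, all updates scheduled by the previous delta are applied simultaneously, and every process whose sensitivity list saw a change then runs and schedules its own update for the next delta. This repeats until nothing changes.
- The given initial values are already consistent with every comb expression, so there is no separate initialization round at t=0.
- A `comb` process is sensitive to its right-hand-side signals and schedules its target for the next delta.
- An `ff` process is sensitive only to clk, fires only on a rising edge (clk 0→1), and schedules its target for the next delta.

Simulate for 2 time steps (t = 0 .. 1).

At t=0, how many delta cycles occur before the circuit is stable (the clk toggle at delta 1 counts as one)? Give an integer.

t0.Δ0 s0=0 s9=1 s8=1 s7=1 s10=0 clk=0 s1=0 s5=0 s4=0 s3=1 s6=0
t0.Δ1 s0=0 s9=1 s8=1 s7=1 s10=0 clk=1 s1=0 s5=0 s4=0 s3=1 s6=0
t0.Δ2 s0=1 s9=1 s8=0 s7=1 s10=0 clk=1 s1=0 s5=0 s4=0 s3=1 s6=0
t0.Δ3 s0=1 s9=1 s8=0 s7=0 s10=0 clk=1 s1=0 s5=1 s4=0 s3=1 s6=0
t0.Δ4 s0=1 s9=1 s8=0 s7=0 s10=0 clk=1 s1=0 s5=1 s4=0 s3=0 s6=0
t1.Δ0 s0=1 s9=1 s8=0 s7=0 s10=0 clk=1 s1=0 s5=1 s4=0 s3=0 s6=0
t1.Δ1 s0=1 s9=1 s8=0 s7=0 s10=0 clk=0 s1=0 s5=1 s4=0 s3=0 s6=0

4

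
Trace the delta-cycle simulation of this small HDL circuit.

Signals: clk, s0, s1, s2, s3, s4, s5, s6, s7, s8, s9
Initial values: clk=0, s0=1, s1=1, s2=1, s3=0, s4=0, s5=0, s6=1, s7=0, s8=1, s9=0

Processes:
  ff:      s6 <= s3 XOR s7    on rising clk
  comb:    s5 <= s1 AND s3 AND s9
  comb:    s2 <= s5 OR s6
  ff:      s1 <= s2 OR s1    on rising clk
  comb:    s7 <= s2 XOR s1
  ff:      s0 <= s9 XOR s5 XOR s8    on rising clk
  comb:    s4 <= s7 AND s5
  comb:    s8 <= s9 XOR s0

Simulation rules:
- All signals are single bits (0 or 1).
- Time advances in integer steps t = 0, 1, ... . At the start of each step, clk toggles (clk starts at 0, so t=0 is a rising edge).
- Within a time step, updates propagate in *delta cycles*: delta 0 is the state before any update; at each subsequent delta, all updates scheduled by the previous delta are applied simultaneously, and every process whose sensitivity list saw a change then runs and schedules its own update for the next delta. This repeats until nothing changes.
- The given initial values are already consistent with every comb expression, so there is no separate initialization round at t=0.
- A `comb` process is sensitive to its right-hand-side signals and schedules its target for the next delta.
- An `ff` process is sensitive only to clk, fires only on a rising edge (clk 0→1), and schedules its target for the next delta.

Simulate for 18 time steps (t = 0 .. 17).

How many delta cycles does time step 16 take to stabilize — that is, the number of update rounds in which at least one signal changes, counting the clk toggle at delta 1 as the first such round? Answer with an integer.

t0.Δ0 s6=1 s8=1 s4=0 s5=0 s9=0 s2=1 s1=1 s3=0 clk=0 s0=1 s7=0
t0.Δ1 s6=1 s8=1 s4=0 s5=0 s9=0 s2=1 s1=1 s3=0 clk=1 s0=1 s7=0
t0.Δ2 s6=0 s8=1 s4=0 s5=0 s9=0 s2=1 s1=1 s3=0 clk=1 s0=1 s7=0
t0.Δ3 s6=0 s8=1 s4=0 s5=0 s9=0 s2=0 s1=1 s3=0 clk=1 s0=1 s7=0
t0.Δ4 s6=0 s8=1 s4=0 s5=0 s9=0 s2=0 s1=1 s3=0 clk=1 s0=1 s7=1
t1.Δ0 s6=0 s8=1 s4=0 s5=0 s9=0 s2=0 s1=1 s3=0 clk=1 s0=1 s7=1
t1.Δ1 s6=0 s8=1 s4=0 s5=0 s9=0 s2=0 s1=1 s3=0 clk=0 s0=1 s7=1
t2.Δ0 s6=0 s8=1 s4=0 s5=0 s9=0 s2=0 s1=1 s3=0 clk=0 s0=1 s7=1
t2.Δ1 s6=0 s8=1 s4=0 s5=0 s9=0 s2=0 s1=1 s3=0 clk=1 s0=1 s7=1
t2.Δ2 s6=1 s8=1 s4=0 s5=0 s9=0 s2=0 s1=1 s3=0 clk=1 s0=1 s7=1
t2.Δ3 s6=1 s8=1 s4=0 s5=0 s9=0 s2=1 s1=1 s3=0 clk=1 s0=1 s7=1
t2.Δ4 s6=1 s8=1 s4=0 s5=0 s9=0 s2=1 s1=1 s3=0 clk=1 s0=1 s7=0
t3.Δ0 s6=1 s8=1 s4=0 s5=0 s9=0 s2=1 s1=1 s3=0 clk=1 s0=1 s7=0
t3.Δ1 s6=1 s8=1 s4=0 s5=0 s9=0 s2=1 s1=1 s3=0 clk=0 s0=1 s7=0
t4.Δ0 s6=1 s8=1 s4=0 s5=0 s9=0 s2=1 s1=1 s3=0 clk=0 s0=1 s7=0
t4.Δ1 s6=1 s8=1 s4=0 s5=0 s9=0 s2=1 s1=1 s3=0 clk=1 s0=1 s7=0
t4.Δ2 s6=0 s8=1 s4=0 s5=0 s9=0 s2=1 s1=1 s3=0 clk=1 s0=1 s7=0
t4.Δ3 s6=0 s8=1 s4=0 s5=0 s9=0 s2=0 s1=1 s3=0 clk=1 s0=1 s7=0
t4.Δ4 s6=0 s8=1 s4=0 s5=0 s9=0 s2=0 s1=1 s3=0 clk=1 s0=1 s7=1
t5.Δ0 s6=0 s8=1 s4=0 s5=0 s9=0 s2=0 s1=1 s3=0 clk=1 s0=1 s7=1
t5.Δ1 s6=0 s8=1 s4=0 s5=0 s9=0 s2=0 s1=1 s3=0 clk=0 s0=1 s7=1
t6.Δ0 s6=0 s8=1 s4=0 s5=0 s9=0 s2=0 s1=1 s3=0 clk=0 s0=1 s7=1
t6.Δ1 s6=0 s8=1 s4=0 s5=0 s9=0 s2=0 s1=1 s3=0 clk=1 s0=1 s7=1
t6.Δ2 s6=1 s8=1 s4=0 s5=0 s9=0 s2=0 s1=1 s3=0 clk=1 s0=1 s7=1
t6.Δ3 s6=1 s8=1 s4=0 s5=0 s9=0 s2=1 s1=1 s3=0 clk=1 s0=1 s7=1
t6.Δ4 s6=1 s8=1 s4=0 s5=0 s9=0 s2=1 s1=1 s3=0 clk=1 s0=1 s7=0
t7.Δ0 s6=1 s8=1 s4=0 s5=0 s9=0 s2=1 s1=1 s3=0 clk=1 s0=1 s7=0
t7.Δ1 s6=1 s8=1 s4=0 s5=0 s9=0 s2=1 s1=1 s3=0 clk=0 s0=1 s7=0
t8.Δ0 s6=1 s8=1 s4=0 s5=0 s9=0 s2=1 s1=1 s3=0 clk=0 s0=1 s7=0
t8.Δ1 s6=1 s8=1 s4=0 s5=0 s9=0 s2=1 s1=1 s3=0 clk=1 s0=1 s7=0
t8.Δ2 s6=0 s8=1 s4=0 s5=0 s9=0 s2=1 s1=1 s3=0 clk=1 s0=1 s7=0
t8.Δ3 s6=0 s8=1 s4=0 s5=0 s9=0 s2=0 s1=1 s3=0 clk=1 s0=1 s7=0
t8.Δ4 s6=0 s8=1 s4=0 s5=0 s9=0 s2=0 s1=1 s3=0 clk=1 s0=1 s7=1
t9.Δ0 s6=0 s8=1 s4=0 s5=0 s9=0 s2=0 s1=1 s3=0 clk=1 s0=1 s7=1
t9.Δ1 s6=0 s8=1 s4=0 s5=0 s9=0 s2=0 s1=1 s3=0 clk=0 s0=1 s7=1
t10.Δ0 s6=0 s8=1 s4=0 s5=0 s9=0 s2=0 s1=1 s3=0 clk=0 s0=1 s7=1
t10.Δ1 s6=0 s8=1 s4=0 s5=0 s9=0 s2=0 s1=1 s3=0 clk=1 s0=1 s7=1
t10.Δ2 s6=1 s8=1 s4=0 s5=0 s9=0 s2=0 s1=1 s3=0 clk=1 s0=1 s7=1
t10.Δ3 s6=1 s8=1 s4=0 s5=0 s9=0 s2=1 s1=1 s3=0 clk=1 s0=1 s7=1
t10.Δ4 s6=1 s8=1 s4=0 s5=0 s9=0 s2=1 s1=1 s3=0 clk=1 s0=1 s7=0
t11.Δ0 s6=1 s8=1 s4=0 s5=0 s9=0 s2=1 s1=1 s3=0 clk=1 s0=1 s7=0
t11.Δ1 s6=1 s8=1 s4=0 s5=0 s9=0 s2=1 s1=1 s3=0 clk=0 s0=1 s7=0
t12.Δ0 s6=1 s8=1 s4=0 s5=0 s9=0 s2=1 s1=1 s3=0 clk=0 s0=1 s7=0
t12.Δ1 s6=1 s8=1 s4=0 s5=0 s9=0 s2=1 s1=1 s3=0 clk=1 s0=1 s7=0
t12.Δ2 s6=0 s8=1 s4=0 s5=0 s9=0 s2=1 s1=1 s3=0 clk=1 s0=1 s7=0
t12.Δ3 s6=0 s8=1 s4=0 s5=0 s9=0 s2=0 s1=1 s3=0 clk=1 s0=1 s7=0
t12.Δ4 s6=0 s8=1 s4=0 s5=0 s9=0 s2=0 s1=1 s3=0 clk=1 s0=1 s7=1
t13.Δ0 s6=0 s8=1 s4=0 s5=0 s9=0 s2=0 s1=1 s3=0 clk=1 s0=1 s7=1
t13.Δ1 s6=0 s8=1 s4=0 s5=0 s9=0 s2=0 s1=1 s3=0 clk=0 s0=1 s7=1
t14.Δ0 s6=0 s8=1 s4=0 s5=0 s9=0 s2=0 s1=1 s3=0 clk=0 s0=1 s7=1
t14.Δ1 s6=0 s8=1 s4=0 s5=0 s9=0 s2=0 s1=1 s3=0 clk=1 s0=1 s7=1
t14.Δ2 s6=1 s8=1 s4=0 s5=0 s9=0 s2=0 s1=1 s3=0 clk=1 s0=1 s7=1
t14.Δ3 s6=1 s8=1 s4=0 s5=0 s9=0 s2=1 s1=1 s3=0 clk=1 s0=1 s7=1
t14.Δ4 s6=1 s8=1 s4=0 s5=0 s9=0 s2=1 s1=1 s3=0 clk=1 s0=1 s7=0
t15.Δ0 s6=1 s8=1 s4=0 s5=0 s9=0 s2=1 s1=1 s3=0 clk=1 s0=1 s7=0
t15.Δ1 s6=1 s8=1 s4=0 s5=0 s9=0 s2=1 s1=1 s3=0 clk=0 s0=1 s7=0
t16.Δ0 s6=1 s8=1 s4=0 s5=0 s9=0 s2=1 s1=1 s3=0 clk=0 s0=1 s7=0
t16.Δ1 s6=1 s8=1 s4=0 s5=0 s9=0 s2=1 s1=1 s3=0 clk=1 s0=1 s7=0
t16.Δ2 s6=0 s8=1 s4=0 s5=0 s9=0 s2=1 s1=1 s3=0 clk=1 s0=1 s7=0
t16.Δ3 s6=0 s8=1 s4=0 s5=0 s9=0 s2=0 s1=1 s3=0 clk=1 s0=1 s7=0
t16.Δ4 s6=0 s8=1 s4=0 s5=0 s9=0 s2=0 s1=1 s3=0 clk=1 s0=1 s7=1
t17.Δ0 s6=0 s8=1 s4=0 s5=0 s9=0 s2=0 s1=1 s3=0 clk=1 s0=1 s7=1
t17.Δ1 s6=0 s8=1 s4=0 s5=0 s9=0 s2=0 s1=1 s3=0 clk=0 s0=1 s7=1

4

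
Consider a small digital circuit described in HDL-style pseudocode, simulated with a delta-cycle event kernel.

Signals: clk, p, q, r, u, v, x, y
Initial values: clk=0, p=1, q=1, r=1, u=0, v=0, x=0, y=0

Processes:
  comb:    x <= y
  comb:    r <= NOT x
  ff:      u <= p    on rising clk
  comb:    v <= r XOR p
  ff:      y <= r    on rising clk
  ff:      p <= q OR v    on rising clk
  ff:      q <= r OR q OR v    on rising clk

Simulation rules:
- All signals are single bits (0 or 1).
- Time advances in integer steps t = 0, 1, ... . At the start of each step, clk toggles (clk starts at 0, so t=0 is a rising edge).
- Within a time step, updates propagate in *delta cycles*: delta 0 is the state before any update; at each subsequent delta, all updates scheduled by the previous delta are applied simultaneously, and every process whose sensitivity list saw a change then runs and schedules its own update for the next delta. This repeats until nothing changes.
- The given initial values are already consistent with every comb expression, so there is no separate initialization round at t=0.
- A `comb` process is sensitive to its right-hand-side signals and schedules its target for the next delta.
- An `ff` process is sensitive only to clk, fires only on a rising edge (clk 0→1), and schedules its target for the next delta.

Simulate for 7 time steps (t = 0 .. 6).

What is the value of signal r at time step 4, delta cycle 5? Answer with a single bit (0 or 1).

0

[bits: u,y,p,q,clk,v,x,r]
t=0: Δ0=00110001 Δ1=00111001 Δ2=11111001 Δ3=11111011 Δ4=11111010 Δ5=11111110 | 5Δ
t=1: Δ0=11111110 Δ1=11110110 | 1Δ
t=2: Δ0=11110110 Δ1=11111110 Δ2=10111110 Δ3=10111100 Δ4=10111101 Δ5=10111001 | 5Δ
t=3: Δ0=10111001 Δ1=10110001 | 1Δ
t=4: Δ0=10110001 Δ1=10111001 Δ2=11111001 Δ3=11111011 Δ4=11111010 Δ5=11111110 | 5Δ
t=5: Δ0=11111110 Δ1=11110110 | 1Δ
t=6: Δ0=11110110 Δ1=11111110 Δ2=10111110 Δ3=10111100 Δ4=10111101 Δ5=10111001 | 5Δ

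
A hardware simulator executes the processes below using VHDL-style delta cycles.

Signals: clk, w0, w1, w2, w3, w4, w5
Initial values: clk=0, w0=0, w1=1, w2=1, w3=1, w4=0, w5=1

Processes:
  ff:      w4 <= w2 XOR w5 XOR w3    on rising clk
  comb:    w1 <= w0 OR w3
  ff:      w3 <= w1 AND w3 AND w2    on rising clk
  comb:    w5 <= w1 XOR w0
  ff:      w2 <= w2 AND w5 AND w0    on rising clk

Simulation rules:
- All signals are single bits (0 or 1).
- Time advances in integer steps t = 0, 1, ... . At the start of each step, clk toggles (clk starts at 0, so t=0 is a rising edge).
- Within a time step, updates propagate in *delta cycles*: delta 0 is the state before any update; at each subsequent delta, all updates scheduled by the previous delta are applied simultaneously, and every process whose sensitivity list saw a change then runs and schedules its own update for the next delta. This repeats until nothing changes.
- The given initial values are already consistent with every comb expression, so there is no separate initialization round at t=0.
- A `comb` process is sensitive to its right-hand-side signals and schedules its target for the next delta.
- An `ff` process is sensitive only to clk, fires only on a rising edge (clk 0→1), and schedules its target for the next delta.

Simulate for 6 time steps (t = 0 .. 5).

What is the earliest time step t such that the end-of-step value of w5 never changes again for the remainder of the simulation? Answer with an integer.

t=0 Δ0: w3=1 clk=0 w0=0 w2=1 w5=1 w1=1 w4=0
  Δ1: clk:0→1
  Δ2: w2:1→0, w4:0→1
  (2Δ to stable)
t=1 Δ0: w3=1 clk=1 w0=0 w2=0 w5=1 w1=1 w4=1
  Δ1: clk:1→0
  (1Δ to stable)
t=2 Δ0: w3=1 clk=0 w0=0 w2=0 w5=1 w1=1 w4=1
  Δ1: clk:0→1
  Δ2: w3:1→0, w4:1→0
  Δ3: w1:1→0
  Δ4: w5:1→0
  (4Δ to stable)
t=3 Δ0: w3=0 clk=1 w0=0 w2=0 w5=0 w1=0 w4=0
  Δ1: clk:1→0
  (1Δ to stable)
t=4 Δ0: w3=0 clk=0 w0=0 w2=0 w5=0 w1=0 w4=0
  Δ1: clk:0→1
  (1Δ to stable)
t=5 Δ0: w3=0 clk=1 w0=0 w2=0 w5=0 w1=0 w4=0
  Δ1: clk:1→0
  (1Δ to stable)

2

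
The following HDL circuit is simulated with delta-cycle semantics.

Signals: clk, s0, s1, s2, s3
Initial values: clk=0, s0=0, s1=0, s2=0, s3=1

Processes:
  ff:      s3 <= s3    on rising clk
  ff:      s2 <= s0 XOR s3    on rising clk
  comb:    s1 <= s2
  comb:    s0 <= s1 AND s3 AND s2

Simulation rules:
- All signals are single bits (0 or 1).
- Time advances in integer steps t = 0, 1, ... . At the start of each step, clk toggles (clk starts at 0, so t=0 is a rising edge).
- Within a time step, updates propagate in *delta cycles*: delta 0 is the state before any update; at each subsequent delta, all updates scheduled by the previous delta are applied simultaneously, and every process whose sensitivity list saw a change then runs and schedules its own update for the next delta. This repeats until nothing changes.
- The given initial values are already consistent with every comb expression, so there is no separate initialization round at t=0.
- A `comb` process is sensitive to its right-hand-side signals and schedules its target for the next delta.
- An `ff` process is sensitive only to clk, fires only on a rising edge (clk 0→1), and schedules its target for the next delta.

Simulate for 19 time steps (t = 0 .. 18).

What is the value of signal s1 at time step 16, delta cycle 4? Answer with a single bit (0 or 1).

1

t=0 Δ0: clk=0 s0=0 s2=0 s1=0 s3=1
  Δ1: clk:0→1
  Δ2: s2:0→1
  Δ3: s1:0→1
  Δ4: s0:0→1
  (4Δ to stable)
t=1 Δ0: clk=1 s0=1 s2=1 s1=1 s3=1
  Δ1: clk:1→0
  (1Δ to stable)
t=2 Δ0: clk=0 s0=1 s2=1 s1=1 s3=1
  Δ1: clk:0→1
  Δ2: s2:1→0
  Δ3: s0:1→0, s1:1→0
  (3Δ to stable)
t=3 Δ0: clk=1 s0=0 s2=0 s1=0 s3=1
  Δ1: clk:1→0
  (1Δ to stable)
t=4 Δ0: clk=0 s0=0 s2=0 s1=0 s3=1
  Δ1: clk:0→1
  Δ2: s2:0→1
  Δ3: s1:0→1
  Δ4: s0:0→1
  (4Δ to stable)
t=5 Δ0: clk=1 s0=1 s2=1 s1=1 s3=1
  Δ1: clk:1→0
  (1Δ to stable)
t=6 Δ0: clk=0 s0=1 s2=1 s1=1 s3=1
  Δ1: clk:0→1
  Δ2: s2:1→0
  Δ3: s0:1→0, s1:1→0
  (3Δ to stable)
t=7 Δ0: clk=1 s0=0 s2=0 s1=0 s3=1
  Δ1: clk:1→0
  (1Δ to stable)
t=8 Δ0: clk=0 s0=0 s2=0 s1=0 s3=1
  Δ1: clk:0→1
  Δ2: s2:0→1
  Δ3: s1:0→1
  Δ4: s0:0→1
  (4Δ to stable)
t=9 Δ0: clk=1 s0=1 s2=1 s1=1 s3=1
  Δ1: clk:1→0
  (1Δ to stable)
t=10 Δ0: clk=0 s0=1 s2=1 s1=1 s3=1
  Δ1: clk:0→1
  Δ2: s2:1→0
  Δ3: s0:1→0, s1:1→0
  (3Δ to stable)
t=11 Δ0: clk=1 s0=0 s2=0 s1=0 s3=1
  Δ1: clk:1→0
  (1Δ to stable)
t=12 Δ0: clk=0 s0=0 s2=0 s1=0 s3=1
  Δ1: clk:0→1
  Δ2: s2:0→1
  Δ3: s1:0→1
  Δ4: s0:0→1
  (4Δ to stable)
t=13 Δ0: clk=1 s0=1 s2=1 s1=1 s3=1
  Δ1: clk:1→0
  (1Δ to stable)
t=14 Δ0: clk=0 s0=1 s2=1 s1=1 s3=1
  Δ1: clk:0→1
  Δ2: s2:1→0
  Δ3: s0:1→0, s1:1→0
  (3Δ to stable)
t=15 Δ0: clk=1 s0=0 s2=0 s1=0 s3=1
  Δ1: clk:1→0
  (1Δ to stable)
t=16 Δ0: clk=0 s0=0 s2=0 s1=0 s3=1
  Δ1: clk:0→1
  Δ2: s2:0→1
  Δ3: s1:0→1
  Δ4: s0:0→1
  (4Δ to stable)
t=17 Δ0: clk=1 s0=1 s2=1 s1=1 s3=1
  Δ1: clk:1→0
  (1Δ to stable)
t=18 Δ0: clk=0 s0=1 s2=1 s1=1 s3=1
  Δ1: clk:0→1
  Δ2: s2:1→0
  Δ3: s0:1→0, s1:1→0
  (3Δ to stable)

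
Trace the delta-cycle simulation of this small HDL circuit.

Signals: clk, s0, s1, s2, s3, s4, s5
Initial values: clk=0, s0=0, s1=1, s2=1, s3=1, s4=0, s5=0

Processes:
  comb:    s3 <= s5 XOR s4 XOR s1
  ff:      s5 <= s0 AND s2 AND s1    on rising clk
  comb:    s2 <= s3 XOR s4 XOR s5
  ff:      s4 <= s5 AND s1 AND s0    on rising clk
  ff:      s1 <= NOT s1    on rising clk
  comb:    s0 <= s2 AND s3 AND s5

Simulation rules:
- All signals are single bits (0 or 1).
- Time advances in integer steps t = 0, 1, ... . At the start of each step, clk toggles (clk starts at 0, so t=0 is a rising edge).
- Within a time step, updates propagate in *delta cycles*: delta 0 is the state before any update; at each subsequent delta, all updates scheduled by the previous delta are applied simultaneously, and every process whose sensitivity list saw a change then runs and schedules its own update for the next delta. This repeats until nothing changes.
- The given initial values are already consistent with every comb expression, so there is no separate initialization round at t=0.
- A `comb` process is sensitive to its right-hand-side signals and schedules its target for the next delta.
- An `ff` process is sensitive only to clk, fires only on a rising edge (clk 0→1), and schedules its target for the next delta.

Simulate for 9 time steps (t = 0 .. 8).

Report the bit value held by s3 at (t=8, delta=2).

1

t=0 Δ0: clk=0 s2=1 s5=0 s3=1 s1=1 s0=0 s4=0
  Δ1: clk:0→1
  Δ2: s1:1→0
  Δ3: s3:1→0
  Δ4: s2:1→0
  (4Δ to stable)
t=1 Δ0: clk=1 s2=0 s5=0 s3=0 s1=0 s0=0 s4=0
  Δ1: clk:1→0
  (1Δ to stable)
t=2 Δ0: clk=0 s2=0 s5=0 s3=0 s1=0 s0=0 s4=0
  Δ1: clk:0→1
  Δ2: s1:0→1
  Δ3: s3:0→1
  Δ4: s2:0→1
  (4Δ to stable)
t=3 Δ0: clk=1 s2=1 s5=0 s3=1 s1=1 s0=0 s4=0
  Δ1: clk:1→0
  (1Δ to stable)
t=4 Δ0: clk=0 s2=1 s5=0 s3=1 s1=1 s0=0 s4=0
  Δ1: clk:0→1
  Δ2: s1:1→0
  Δ3: s3:1→0
  Δ4: s2:1→0
  (4Δ to stable)
t=5 Δ0: clk=1 s2=0 s5=0 s3=0 s1=0 s0=0 s4=0
  Δ1: clk:1→0
  (1Δ to stable)
t=6 Δ0: clk=0 s2=0 s5=0 s3=0 s1=0 s0=0 s4=0
  Δ1: clk:0→1
  Δ2: s1:0→1
  Δ3: s3:0→1
  Δ4: s2:0→1
  (4Δ to stable)
t=7 Δ0: clk=1 s2=1 s5=0 s3=1 s1=1 s0=0 s4=0
  Δ1: clk:1→0
  (1Δ to stable)
t=8 Δ0: clk=0 s2=1 s5=0 s3=1 s1=1 s0=0 s4=0
  Δ1: clk:0→1
  Δ2: s1:1→0
  Δ3: s3:1→0
  Δ4: s2:1→0
  (4Δ to stable)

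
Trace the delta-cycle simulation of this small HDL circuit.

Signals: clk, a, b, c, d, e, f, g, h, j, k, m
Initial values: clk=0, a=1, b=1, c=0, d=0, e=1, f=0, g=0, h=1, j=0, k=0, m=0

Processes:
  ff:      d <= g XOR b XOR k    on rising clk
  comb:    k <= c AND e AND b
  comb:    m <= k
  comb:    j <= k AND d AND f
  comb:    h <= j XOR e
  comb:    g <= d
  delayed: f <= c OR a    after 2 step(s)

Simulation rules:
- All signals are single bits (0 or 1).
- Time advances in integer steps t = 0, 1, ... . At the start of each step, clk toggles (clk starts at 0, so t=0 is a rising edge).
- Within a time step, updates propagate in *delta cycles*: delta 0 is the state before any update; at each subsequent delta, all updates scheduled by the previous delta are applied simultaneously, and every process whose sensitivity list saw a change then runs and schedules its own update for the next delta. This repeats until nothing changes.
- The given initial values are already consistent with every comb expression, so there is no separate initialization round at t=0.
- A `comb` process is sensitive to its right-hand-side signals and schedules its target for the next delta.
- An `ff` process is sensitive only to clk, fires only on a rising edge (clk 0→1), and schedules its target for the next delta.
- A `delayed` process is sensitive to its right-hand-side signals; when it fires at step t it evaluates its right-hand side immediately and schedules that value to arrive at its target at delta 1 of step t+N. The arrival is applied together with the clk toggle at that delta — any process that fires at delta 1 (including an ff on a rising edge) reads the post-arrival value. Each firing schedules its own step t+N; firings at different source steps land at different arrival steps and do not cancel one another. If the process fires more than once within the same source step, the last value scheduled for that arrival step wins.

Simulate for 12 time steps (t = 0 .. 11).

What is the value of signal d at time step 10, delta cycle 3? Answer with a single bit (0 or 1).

0

t=0 Δ0: d=0 b=1 a=1 h=1 g=0 m=0 e=1 c=0 f=0 clk=0 k=0 j=0
  Δ1: clk:0→1
  Δ2: d:0→1
  Δ3: g:0→1
  (3Δ to stable)
t=1 Δ0: d=1 b=1 a=1 h=1 g=1 m=0 e=1 c=0 f=0 clk=1 k=0 j=0
  Δ1: clk:1→0
  (1Δ to stable)
t=2 Δ0: d=1 b=1 a=1 h=1 g=1 m=0 e=1 c=0 f=0 clk=0 k=0 j=0
  Δ1: clk:0→1
  Δ2: d:1→0
  Δ3: g:1→0
  (3Δ to stable)
t=3 Δ0: d=0 b=1 a=1 h=1 g=0 m=0 e=1 c=0 f=0 clk=1 k=0 j=0
  Δ1: clk:1→0
  (1Δ to stable)
t=4 Δ0: d=0 b=1 a=1 h=1 g=0 m=0 e=1 c=0 f=0 clk=0 k=0 j=0
  Δ1: clk:0→1
  Δ2: d:0→1
  Δ3: g:0→1
  (3Δ to stable)
t=5 Δ0: d=1 b=1 a=1 h=1 g=1 m=0 e=1 c=0 f=0 clk=1 k=0 j=0
  Δ1: clk:1→0
  (1Δ to stable)
t=6 Δ0: d=1 b=1 a=1 h=1 g=1 m=0 e=1 c=0 f=0 clk=0 k=0 j=0
  Δ1: clk:0→1
  Δ2: d:1→0
  Δ3: g:1→0
  (3Δ to stable)
t=7 Δ0: d=0 b=1 a=1 h=1 g=0 m=0 e=1 c=0 f=0 clk=1 k=0 j=0
  Δ1: clk:1→0
  (1Δ to stable)
t=8 Δ0: d=0 b=1 a=1 h=1 g=0 m=0 e=1 c=0 f=0 clk=0 k=0 j=0
  Δ1: clk:0→1
  Δ2: d:0→1
  Δ3: g:0→1
  (3Δ to stable)
t=9 Δ0: d=1 b=1 a=1 h=1 g=1 m=0 e=1 c=0 f=0 clk=1 k=0 j=0
  Δ1: clk:1→0
  (1Δ to stable)
t=10 Δ0: d=1 b=1 a=1 h=1 g=1 m=0 e=1 c=0 f=0 clk=0 k=0 j=0
  Δ1: clk:0→1
  Δ2: d:1→0
  Δ3: g:1→0
  (3Δ to stable)
t=11 Δ0: d=0 b=1 a=1 h=1 g=0 m=0 e=1 c=0 f=0 clk=1 k=0 j=0
  Δ1: clk:1→0
  (1Δ to stable)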